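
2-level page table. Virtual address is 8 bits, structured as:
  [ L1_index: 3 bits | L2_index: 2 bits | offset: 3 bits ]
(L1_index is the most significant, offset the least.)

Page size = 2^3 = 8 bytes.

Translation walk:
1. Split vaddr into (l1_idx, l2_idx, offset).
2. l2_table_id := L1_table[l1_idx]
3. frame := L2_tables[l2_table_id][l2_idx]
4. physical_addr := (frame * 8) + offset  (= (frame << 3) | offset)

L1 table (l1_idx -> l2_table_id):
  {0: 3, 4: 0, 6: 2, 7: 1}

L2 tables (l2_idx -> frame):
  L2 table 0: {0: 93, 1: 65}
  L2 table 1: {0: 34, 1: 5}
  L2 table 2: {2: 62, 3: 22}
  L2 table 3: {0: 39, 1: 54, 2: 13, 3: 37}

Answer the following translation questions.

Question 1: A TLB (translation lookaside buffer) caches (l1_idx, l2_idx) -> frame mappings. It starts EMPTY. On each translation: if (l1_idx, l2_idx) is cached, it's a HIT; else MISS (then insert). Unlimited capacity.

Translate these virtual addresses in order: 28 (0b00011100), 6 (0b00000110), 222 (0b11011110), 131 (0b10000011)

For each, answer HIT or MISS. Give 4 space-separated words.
Answer: MISS MISS MISS MISS

Derivation:
vaddr=28: (0,3) not in TLB -> MISS, insert
vaddr=6: (0,0) not in TLB -> MISS, insert
vaddr=222: (6,3) not in TLB -> MISS, insert
vaddr=131: (4,0) not in TLB -> MISS, insert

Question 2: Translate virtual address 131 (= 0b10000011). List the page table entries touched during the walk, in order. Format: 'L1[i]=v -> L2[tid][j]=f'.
Answer: L1[4]=0 -> L2[0][0]=93

Derivation:
vaddr = 131 = 0b10000011
Split: l1_idx=4, l2_idx=0, offset=3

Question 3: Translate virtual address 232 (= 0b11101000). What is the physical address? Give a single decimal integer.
Answer: 40

Derivation:
vaddr = 232 = 0b11101000
Split: l1_idx=7, l2_idx=1, offset=0
L1[7] = 1
L2[1][1] = 5
paddr = 5 * 8 + 0 = 40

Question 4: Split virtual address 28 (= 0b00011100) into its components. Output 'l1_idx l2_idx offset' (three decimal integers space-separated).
Answer: 0 3 4

Derivation:
vaddr = 28 = 0b00011100
  top 3 bits -> l1_idx = 0
  next 2 bits -> l2_idx = 3
  bottom 3 bits -> offset = 4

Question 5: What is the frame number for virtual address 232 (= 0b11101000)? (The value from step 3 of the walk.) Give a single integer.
Answer: 5

Derivation:
vaddr = 232: l1_idx=7, l2_idx=1
L1[7] = 1; L2[1][1] = 5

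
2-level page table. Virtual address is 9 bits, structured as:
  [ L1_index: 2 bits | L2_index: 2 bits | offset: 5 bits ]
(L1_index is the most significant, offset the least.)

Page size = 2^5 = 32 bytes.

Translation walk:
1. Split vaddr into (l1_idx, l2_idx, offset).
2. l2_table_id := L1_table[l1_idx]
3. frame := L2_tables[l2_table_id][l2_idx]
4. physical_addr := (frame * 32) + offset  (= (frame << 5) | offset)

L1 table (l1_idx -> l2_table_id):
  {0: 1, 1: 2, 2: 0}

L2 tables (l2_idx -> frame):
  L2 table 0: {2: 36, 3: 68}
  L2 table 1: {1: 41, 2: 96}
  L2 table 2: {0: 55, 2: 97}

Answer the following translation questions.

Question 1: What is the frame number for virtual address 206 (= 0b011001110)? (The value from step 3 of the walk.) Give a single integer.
vaddr = 206: l1_idx=1, l2_idx=2
L1[1] = 2; L2[2][2] = 97

Answer: 97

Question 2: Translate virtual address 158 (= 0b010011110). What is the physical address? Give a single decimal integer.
Answer: 1790

Derivation:
vaddr = 158 = 0b010011110
Split: l1_idx=1, l2_idx=0, offset=30
L1[1] = 2
L2[2][0] = 55
paddr = 55 * 32 + 30 = 1790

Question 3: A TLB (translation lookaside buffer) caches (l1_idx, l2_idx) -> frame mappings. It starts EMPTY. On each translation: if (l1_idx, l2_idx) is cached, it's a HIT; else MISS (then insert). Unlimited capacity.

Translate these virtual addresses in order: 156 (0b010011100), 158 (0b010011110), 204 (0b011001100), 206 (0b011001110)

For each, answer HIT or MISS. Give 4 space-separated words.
vaddr=156: (1,0) not in TLB -> MISS, insert
vaddr=158: (1,0) in TLB -> HIT
vaddr=204: (1,2) not in TLB -> MISS, insert
vaddr=206: (1,2) in TLB -> HIT

Answer: MISS HIT MISS HIT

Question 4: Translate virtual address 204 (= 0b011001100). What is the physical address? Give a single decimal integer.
Answer: 3116

Derivation:
vaddr = 204 = 0b011001100
Split: l1_idx=1, l2_idx=2, offset=12
L1[1] = 2
L2[2][2] = 97
paddr = 97 * 32 + 12 = 3116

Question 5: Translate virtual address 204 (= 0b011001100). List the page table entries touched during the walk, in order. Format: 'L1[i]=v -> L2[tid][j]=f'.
Answer: L1[1]=2 -> L2[2][2]=97

Derivation:
vaddr = 204 = 0b011001100
Split: l1_idx=1, l2_idx=2, offset=12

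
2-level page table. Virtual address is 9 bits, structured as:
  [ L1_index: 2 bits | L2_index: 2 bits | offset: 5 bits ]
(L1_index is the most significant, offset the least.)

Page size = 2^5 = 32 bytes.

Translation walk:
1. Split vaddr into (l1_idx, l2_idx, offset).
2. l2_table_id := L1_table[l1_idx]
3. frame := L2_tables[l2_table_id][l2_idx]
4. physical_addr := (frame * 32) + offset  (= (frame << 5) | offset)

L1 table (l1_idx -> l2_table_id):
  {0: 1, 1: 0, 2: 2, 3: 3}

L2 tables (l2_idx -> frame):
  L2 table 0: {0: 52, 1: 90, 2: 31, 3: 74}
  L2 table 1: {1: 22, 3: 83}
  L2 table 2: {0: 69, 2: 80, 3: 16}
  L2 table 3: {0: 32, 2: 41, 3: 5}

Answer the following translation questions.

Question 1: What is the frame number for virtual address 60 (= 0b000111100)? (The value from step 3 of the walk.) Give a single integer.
vaddr = 60: l1_idx=0, l2_idx=1
L1[0] = 1; L2[1][1] = 22

Answer: 22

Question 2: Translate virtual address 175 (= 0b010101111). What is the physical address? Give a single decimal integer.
vaddr = 175 = 0b010101111
Split: l1_idx=1, l2_idx=1, offset=15
L1[1] = 0
L2[0][1] = 90
paddr = 90 * 32 + 15 = 2895

Answer: 2895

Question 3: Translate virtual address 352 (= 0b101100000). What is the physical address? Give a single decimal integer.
Answer: 512

Derivation:
vaddr = 352 = 0b101100000
Split: l1_idx=2, l2_idx=3, offset=0
L1[2] = 2
L2[2][3] = 16
paddr = 16 * 32 + 0 = 512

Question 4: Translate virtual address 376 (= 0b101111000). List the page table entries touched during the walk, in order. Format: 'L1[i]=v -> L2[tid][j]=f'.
vaddr = 376 = 0b101111000
Split: l1_idx=2, l2_idx=3, offset=24

Answer: L1[2]=2 -> L2[2][3]=16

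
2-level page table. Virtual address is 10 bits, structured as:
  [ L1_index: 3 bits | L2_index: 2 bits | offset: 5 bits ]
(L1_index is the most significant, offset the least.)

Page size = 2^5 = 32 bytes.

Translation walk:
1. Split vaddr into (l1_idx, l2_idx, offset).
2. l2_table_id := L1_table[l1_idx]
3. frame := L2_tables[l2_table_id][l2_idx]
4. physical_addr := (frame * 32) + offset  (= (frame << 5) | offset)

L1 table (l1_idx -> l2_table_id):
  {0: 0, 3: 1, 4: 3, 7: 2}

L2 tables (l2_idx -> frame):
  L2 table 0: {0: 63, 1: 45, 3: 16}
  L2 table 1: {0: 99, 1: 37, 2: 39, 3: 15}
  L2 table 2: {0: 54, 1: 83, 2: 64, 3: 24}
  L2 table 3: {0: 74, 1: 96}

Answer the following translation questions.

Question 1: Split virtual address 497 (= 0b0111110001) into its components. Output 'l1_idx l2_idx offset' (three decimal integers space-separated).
vaddr = 497 = 0b0111110001
  top 3 bits -> l1_idx = 3
  next 2 bits -> l2_idx = 3
  bottom 5 bits -> offset = 17

Answer: 3 3 17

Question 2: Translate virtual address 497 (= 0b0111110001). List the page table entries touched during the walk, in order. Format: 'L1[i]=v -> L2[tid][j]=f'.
vaddr = 497 = 0b0111110001
Split: l1_idx=3, l2_idx=3, offset=17

Answer: L1[3]=1 -> L2[1][3]=15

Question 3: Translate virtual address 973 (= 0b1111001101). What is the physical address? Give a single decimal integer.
vaddr = 973 = 0b1111001101
Split: l1_idx=7, l2_idx=2, offset=13
L1[7] = 2
L2[2][2] = 64
paddr = 64 * 32 + 13 = 2061

Answer: 2061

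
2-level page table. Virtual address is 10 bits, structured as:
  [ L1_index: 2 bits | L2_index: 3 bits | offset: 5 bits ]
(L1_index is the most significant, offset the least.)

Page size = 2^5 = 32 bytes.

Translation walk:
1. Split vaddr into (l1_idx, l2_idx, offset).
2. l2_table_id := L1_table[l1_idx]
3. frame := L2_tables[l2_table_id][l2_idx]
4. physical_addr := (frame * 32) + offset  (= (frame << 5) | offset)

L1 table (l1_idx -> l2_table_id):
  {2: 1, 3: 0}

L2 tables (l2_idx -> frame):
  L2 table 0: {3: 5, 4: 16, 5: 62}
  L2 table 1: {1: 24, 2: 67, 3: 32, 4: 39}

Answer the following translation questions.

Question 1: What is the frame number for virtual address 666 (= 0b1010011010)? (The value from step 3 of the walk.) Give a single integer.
Answer: 39

Derivation:
vaddr = 666: l1_idx=2, l2_idx=4
L1[2] = 1; L2[1][4] = 39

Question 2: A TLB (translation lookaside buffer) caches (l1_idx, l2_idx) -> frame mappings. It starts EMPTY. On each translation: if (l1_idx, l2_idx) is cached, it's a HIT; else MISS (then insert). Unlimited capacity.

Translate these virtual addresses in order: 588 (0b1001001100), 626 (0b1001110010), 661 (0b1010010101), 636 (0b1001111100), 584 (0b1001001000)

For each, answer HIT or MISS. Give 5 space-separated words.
Answer: MISS MISS MISS HIT HIT

Derivation:
vaddr=588: (2,2) not in TLB -> MISS, insert
vaddr=626: (2,3) not in TLB -> MISS, insert
vaddr=661: (2,4) not in TLB -> MISS, insert
vaddr=636: (2,3) in TLB -> HIT
vaddr=584: (2,2) in TLB -> HIT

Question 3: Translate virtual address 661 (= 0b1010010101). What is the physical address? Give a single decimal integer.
vaddr = 661 = 0b1010010101
Split: l1_idx=2, l2_idx=4, offset=21
L1[2] = 1
L2[1][4] = 39
paddr = 39 * 32 + 21 = 1269

Answer: 1269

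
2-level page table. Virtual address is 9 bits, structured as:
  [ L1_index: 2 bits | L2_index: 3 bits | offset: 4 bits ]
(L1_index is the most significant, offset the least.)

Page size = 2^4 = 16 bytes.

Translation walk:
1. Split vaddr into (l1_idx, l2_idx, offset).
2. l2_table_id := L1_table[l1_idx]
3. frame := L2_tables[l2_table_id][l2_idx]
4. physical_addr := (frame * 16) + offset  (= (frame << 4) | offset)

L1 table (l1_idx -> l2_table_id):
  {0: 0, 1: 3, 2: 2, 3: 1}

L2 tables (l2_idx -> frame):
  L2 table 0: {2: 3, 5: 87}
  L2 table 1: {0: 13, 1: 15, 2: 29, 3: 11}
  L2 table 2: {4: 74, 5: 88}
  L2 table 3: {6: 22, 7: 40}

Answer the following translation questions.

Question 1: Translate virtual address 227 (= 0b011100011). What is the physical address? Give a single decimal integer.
Answer: 355

Derivation:
vaddr = 227 = 0b011100011
Split: l1_idx=1, l2_idx=6, offset=3
L1[1] = 3
L2[3][6] = 22
paddr = 22 * 16 + 3 = 355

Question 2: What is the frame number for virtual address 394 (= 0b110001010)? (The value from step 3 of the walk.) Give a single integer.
vaddr = 394: l1_idx=3, l2_idx=0
L1[3] = 1; L2[1][0] = 13

Answer: 13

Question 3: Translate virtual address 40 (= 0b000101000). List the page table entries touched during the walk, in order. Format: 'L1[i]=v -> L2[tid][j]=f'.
vaddr = 40 = 0b000101000
Split: l1_idx=0, l2_idx=2, offset=8

Answer: L1[0]=0 -> L2[0][2]=3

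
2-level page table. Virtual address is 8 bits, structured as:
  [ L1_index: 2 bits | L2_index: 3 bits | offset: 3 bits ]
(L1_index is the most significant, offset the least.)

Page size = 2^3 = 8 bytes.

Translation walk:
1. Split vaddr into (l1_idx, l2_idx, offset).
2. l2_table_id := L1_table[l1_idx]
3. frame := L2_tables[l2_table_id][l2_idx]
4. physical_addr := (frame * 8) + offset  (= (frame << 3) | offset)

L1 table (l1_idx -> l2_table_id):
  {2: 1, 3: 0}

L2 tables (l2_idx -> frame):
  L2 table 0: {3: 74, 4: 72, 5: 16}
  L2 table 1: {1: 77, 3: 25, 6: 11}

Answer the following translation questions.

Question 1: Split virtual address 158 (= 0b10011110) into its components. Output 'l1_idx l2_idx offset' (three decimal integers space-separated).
vaddr = 158 = 0b10011110
  top 2 bits -> l1_idx = 2
  next 3 bits -> l2_idx = 3
  bottom 3 bits -> offset = 6

Answer: 2 3 6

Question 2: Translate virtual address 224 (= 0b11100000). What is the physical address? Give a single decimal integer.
vaddr = 224 = 0b11100000
Split: l1_idx=3, l2_idx=4, offset=0
L1[3] = 0
L2[0][4] = 72
paddr = 72 * 8 + 0 = 576

Answer: 576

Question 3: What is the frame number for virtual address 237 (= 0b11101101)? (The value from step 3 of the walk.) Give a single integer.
vaddr = 237: l1_idx=3, l2_idx=5
L1[3] = 0; L2[0][5] = 16

Answer: 16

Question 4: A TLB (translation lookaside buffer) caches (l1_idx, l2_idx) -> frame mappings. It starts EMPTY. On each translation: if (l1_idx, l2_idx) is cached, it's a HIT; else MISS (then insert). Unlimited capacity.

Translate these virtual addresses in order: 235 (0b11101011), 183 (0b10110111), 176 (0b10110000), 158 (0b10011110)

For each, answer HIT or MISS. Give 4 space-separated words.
Answer: MISS MISS HIT MISS

Derivation:
vaddr=235: (3,5) not in TLB -> MISS, insert
vaddr=183: (2,6) not in TLB -> MISS, insert
vaddr=176: (2,6) in TLB -> HIT
vaddr=158: (2,3) not in TLB -> MISS, insert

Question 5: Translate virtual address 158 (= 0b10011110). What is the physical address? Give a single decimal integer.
vaddr = 158 = 0b10011110
Split: l1_idx=2, l2_idx=3, offset=6
L1[2] = 1
L2[1][3] = 25
paddr = 25 * 8 + 6 = 206

Answer: 206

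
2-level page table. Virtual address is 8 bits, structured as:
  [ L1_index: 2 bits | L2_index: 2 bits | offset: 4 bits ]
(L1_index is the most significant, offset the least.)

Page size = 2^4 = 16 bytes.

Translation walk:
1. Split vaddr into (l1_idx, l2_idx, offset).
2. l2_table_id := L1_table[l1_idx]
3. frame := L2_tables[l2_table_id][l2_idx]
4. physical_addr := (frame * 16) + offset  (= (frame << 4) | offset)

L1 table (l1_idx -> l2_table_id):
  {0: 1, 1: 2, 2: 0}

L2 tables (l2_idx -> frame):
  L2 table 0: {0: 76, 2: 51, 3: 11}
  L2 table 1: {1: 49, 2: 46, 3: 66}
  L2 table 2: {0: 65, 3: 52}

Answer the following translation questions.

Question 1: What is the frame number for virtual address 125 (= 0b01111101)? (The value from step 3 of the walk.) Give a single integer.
Answer: 52

Derivation:
vaddr = 125: l1_idx=1, l2_idx=3
L1[1] = 2; L2[2][3] = 52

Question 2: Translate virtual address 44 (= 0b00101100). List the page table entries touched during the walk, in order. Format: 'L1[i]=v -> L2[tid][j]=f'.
Answer: L1[0]=1 -> L2[1][2]=46

Derivation:
vaddr = 44 = 0b00101100
Split: l1_idx=0, l2_idx=2, offset=12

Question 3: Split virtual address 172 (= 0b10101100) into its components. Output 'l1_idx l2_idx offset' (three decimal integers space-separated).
vaddr = 172 = 0b10101100
  top 2 bits -> l1_idx = 2
  next 2 bits -> l2_idx = 2
  bottom 4 bits -> offset = 12

Answer: 2 2 12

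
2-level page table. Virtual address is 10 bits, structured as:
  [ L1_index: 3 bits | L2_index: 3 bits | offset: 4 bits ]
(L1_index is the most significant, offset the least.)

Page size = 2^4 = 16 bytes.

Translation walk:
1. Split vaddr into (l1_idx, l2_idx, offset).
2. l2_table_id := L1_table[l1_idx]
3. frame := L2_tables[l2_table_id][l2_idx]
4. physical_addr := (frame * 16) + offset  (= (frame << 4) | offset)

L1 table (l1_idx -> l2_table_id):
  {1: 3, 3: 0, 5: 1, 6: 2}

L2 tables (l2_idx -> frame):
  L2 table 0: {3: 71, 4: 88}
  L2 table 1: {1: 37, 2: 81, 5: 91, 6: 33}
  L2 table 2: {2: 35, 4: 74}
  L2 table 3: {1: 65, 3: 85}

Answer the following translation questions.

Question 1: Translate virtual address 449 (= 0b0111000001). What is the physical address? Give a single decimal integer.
Answer: 1409

Derivation:
vaddr = 449 = 0b0111000001
Split: l1_idx=3, l2_idx=4, offset=1
L1[3] = 0
L2[0][4] = 88
paddr = 88 * 16 + 1 = 1409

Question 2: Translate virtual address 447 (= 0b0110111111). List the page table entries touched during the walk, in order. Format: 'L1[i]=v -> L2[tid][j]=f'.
Answer: L1[3]=0 -> L2[0][3]=71

Derivation:
vaddr = 447 = 0b0110111111
Split: l1_idx=3, l2_idx=3, offset=15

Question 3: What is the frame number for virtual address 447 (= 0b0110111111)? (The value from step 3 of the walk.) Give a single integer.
vaddr = 447: l1_idx=3, l2_idx=3
L1[3] = 0; L2[0][3] = 71

Answer: 71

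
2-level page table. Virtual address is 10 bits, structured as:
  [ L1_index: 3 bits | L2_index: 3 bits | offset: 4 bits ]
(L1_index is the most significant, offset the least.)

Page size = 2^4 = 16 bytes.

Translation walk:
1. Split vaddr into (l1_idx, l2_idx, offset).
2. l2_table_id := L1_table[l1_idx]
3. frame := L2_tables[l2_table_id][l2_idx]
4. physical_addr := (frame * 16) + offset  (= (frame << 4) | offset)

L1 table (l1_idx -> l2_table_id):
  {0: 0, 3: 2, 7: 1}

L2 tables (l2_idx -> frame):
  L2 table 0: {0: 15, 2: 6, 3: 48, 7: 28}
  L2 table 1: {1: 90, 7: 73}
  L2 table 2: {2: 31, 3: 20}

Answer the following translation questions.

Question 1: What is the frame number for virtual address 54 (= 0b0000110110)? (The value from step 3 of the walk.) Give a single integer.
vaddr = 54: l1_idx=0, l2_idx=3
L1[0] = 0; L2[0][3] = 48

Answer: 48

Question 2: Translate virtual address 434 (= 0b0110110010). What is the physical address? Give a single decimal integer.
Answer: 322

Derivation:
vaddr = 434 = 0b0110110010
Split: l1_idx=3, l2_idx=3, offset=2
L1[3] = 2
L2[2][3] = 20
paddr = 20 * 16 + 2 = 322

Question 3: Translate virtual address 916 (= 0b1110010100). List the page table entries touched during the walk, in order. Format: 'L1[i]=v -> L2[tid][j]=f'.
Answer: L1[7]=1 -> L2[1][1]=90

Derivation:
vaddr = 916 = 0b1110010100
Split: l1_idx=7, l2_idx=1, offset=4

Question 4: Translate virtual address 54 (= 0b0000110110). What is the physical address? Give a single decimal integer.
Answer: 774

Derivation:
vaddr = 54 = 0b0000110110
Split: l1_idx=0, l2_idx=3, offset=6
L1[0] = 0
L2[0][3] = 48
paddr = 48 * 16 + 6 = 774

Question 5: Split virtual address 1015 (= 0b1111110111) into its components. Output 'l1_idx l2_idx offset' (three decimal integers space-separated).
Answer: 7 7 7

Derivation:
vaddr = 1015 = 0b1111110111
  top 3 bits -> l1_idx = 7
  next 3 bits -> l2_idx = 7
  bottom 4 bits -> offset = 7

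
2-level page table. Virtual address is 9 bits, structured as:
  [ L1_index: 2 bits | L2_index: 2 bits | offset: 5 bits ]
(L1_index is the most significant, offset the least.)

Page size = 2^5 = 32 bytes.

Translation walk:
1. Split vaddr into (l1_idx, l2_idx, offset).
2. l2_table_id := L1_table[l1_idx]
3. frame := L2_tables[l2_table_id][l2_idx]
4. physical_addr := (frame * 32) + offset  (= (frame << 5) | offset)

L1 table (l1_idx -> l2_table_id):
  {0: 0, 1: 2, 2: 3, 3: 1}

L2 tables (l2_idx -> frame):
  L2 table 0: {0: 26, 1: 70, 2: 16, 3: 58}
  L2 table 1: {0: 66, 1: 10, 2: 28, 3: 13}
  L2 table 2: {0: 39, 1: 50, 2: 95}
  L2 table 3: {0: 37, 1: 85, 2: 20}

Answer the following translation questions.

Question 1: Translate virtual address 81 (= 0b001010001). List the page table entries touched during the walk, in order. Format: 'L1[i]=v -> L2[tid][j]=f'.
vaddr = 81 = 0b001010001
Split: l1_idx=0, l2_idx=2, offset=17

Answer: L1[0]=0 -> L2[0][2]=16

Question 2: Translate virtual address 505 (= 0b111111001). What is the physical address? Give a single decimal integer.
vaddr = 505 = 0b111111001
Split: l1_idx=3, l2_idx=3, offset=25
L1[3] = 1
L2[1][3] = 13
paddr = 13 * 32 + 25 = 441

Answer: 441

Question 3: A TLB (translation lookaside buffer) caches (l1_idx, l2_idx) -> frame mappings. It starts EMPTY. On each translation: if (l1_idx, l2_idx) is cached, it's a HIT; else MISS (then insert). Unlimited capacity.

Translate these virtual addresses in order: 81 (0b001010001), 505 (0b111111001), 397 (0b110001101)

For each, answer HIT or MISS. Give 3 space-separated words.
Answer: MISS MISS MISS

Derivation:
vaddr=81: (0,2) not in TLB -> MISS, insert
vaddr=505: (3,3) not in TLB -> MISS, insert
vaddr=397: (3,0) not in TLB -> MISS, insert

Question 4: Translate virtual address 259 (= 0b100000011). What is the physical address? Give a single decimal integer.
vaddr = 259 = 0b100000011
Split: l1_idx=2, l2_idx=0, offset=3
L1[2] = 3
L2[3][0] = 37
paddr = 37 * 32 + 3 = 1187

Answer: 1187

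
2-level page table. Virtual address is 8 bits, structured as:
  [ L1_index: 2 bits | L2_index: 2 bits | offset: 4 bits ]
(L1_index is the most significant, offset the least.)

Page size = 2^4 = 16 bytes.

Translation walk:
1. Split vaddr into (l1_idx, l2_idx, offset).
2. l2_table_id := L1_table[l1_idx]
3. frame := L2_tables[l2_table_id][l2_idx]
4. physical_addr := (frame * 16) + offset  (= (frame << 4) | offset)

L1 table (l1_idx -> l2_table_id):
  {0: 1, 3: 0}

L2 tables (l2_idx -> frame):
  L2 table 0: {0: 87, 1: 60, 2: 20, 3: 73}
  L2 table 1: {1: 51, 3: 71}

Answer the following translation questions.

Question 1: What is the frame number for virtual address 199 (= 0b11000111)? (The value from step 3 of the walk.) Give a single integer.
vaddr = 199: l1_idx=3, l2_idx=0
L1[3] = 0; L2[0][0] = 87

Answer: 87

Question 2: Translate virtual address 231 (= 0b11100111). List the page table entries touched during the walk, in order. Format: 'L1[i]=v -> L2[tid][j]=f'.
vaddr = 231 = 0b11100111
Split: l1_idx=3, l2_idx=2, offset=7

Answer: L1[3]=0 -> L2[0][2]=20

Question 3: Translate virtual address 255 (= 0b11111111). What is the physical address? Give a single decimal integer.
Answer: 1183

Derivation:
vaddr = 255 = 0b11111111
Split: l1_idx=3, l2_idx=3, offset=15
L1[3] = 0
L2[0][3] = 73
paddr = 73 * 16 + 15 = 1183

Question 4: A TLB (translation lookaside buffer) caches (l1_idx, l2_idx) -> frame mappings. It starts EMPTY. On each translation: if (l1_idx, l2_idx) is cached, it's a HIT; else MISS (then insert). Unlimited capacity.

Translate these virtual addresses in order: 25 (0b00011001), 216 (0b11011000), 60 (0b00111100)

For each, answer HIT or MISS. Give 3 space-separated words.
vaddr=25: (0,1) not in TLB -> MISS, insert
vaddr=216: (3,1) not in TLB -> MISS, insert
vaddr=60: (0,3) not in TLB -> MISS, insert

Answer: MISS MISS MISS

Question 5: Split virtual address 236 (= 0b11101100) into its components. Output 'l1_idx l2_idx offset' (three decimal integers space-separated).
Answer: 3 2 12

Derivation:
vaddr = 236 = 0b11101100
  top 2 bits -> l1_idx = 3
  next 2 bits -> l2_idx = 2
  bottom 4 bits -> offset = 12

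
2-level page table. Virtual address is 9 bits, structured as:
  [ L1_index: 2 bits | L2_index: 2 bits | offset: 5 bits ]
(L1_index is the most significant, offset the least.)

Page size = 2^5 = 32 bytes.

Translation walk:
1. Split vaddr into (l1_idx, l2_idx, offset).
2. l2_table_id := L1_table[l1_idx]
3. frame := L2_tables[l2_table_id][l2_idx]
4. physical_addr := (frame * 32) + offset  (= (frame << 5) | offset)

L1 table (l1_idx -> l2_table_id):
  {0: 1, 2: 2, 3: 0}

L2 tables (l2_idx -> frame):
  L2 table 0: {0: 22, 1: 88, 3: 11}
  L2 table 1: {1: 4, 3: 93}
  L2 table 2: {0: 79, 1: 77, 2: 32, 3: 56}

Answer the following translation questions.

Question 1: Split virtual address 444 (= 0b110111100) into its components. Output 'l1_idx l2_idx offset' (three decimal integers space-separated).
Answer: 3 1 28

Derivation:
vaddr = 444 = 0b110111100
  top 2 bits -> l1_idx = 3
  next 2 bits -> l2_idx = 1
  bottom 5 bits -> offset = 28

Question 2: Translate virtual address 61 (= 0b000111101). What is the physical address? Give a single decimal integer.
Answer: 157

Derivation:
vaddr = 61 = 0b000111101
Split: l1_idx=0, l2_idx=1, offset=29
L1[0] = 1
L2[1][1] = 4
paddr = 4 * 32 + 29 = 157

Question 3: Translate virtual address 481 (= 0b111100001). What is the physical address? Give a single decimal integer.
vaddr = 481 = 0b111100001
Split: l1_idx=3, l2_idx=3, offset=1
L1[3] = 0
L2[0][3] = 11
paddr = 11 * 32 + 1 = 353

Answer: 353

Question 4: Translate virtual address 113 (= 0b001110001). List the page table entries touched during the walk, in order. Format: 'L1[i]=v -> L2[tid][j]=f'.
Answer: L1[0]=1 -> L2[1][3]=93

Derivation:
vaddr = 113 = 0b001110001
Split: l1_idx=0, l2_idx=3, offset=17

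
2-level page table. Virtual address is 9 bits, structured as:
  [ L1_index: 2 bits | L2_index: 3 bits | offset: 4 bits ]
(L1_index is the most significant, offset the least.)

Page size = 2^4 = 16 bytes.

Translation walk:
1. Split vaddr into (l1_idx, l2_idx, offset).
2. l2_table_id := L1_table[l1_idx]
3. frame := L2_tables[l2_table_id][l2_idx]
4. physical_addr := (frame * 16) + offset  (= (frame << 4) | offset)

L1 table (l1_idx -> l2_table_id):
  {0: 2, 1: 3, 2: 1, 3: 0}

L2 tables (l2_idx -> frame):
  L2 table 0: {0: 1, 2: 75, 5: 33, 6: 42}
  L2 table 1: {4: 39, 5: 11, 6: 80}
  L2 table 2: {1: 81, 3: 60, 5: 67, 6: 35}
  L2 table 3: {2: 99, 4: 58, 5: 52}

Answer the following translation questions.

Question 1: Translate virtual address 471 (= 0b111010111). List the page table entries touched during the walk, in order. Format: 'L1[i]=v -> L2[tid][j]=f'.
Answer: L1[3]=0 -> L2[0][5]=33

Derivation:
vaddr = 471 = 0b111010111
Split: l1_idx=3, l2_idx=5, offset=7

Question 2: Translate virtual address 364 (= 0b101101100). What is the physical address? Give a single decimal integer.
vaddr = 364 = 0b101101100
Split: l1_idx=2, l2_idx=6, offset=12
L1[2] = 1
L2[1][6] = 80
paddr = 80 * 16 + 12 = 1292

Answer: 1292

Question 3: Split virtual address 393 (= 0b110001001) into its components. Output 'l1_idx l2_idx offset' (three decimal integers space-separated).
vaddr = 393 = 0b110001001
  top 2 bits -> l1_idx = 3
  next 3 bits -> l2_idx = 0
  bottom 4 bits -> offset = 9

Answer: 3 0 9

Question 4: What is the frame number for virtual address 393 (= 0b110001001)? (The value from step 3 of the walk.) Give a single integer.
Answer: 1

Derivation:
vaddr = 393: l1_idx=3, l2_idx=0
L1[3] = 0; L2[0][0] = 1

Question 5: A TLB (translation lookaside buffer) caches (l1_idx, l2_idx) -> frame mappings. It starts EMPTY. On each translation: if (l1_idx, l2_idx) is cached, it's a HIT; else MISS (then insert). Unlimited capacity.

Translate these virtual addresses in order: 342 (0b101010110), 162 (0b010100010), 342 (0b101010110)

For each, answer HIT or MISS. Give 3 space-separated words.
vaddr=342: (2,5) not in TLB -> MISS, insert
vaddr=162: (1,2) not in TLB -> MISS, insert
vaddr=342: (2,5) in TLB -> HIT

Answer: MISS MISS HIT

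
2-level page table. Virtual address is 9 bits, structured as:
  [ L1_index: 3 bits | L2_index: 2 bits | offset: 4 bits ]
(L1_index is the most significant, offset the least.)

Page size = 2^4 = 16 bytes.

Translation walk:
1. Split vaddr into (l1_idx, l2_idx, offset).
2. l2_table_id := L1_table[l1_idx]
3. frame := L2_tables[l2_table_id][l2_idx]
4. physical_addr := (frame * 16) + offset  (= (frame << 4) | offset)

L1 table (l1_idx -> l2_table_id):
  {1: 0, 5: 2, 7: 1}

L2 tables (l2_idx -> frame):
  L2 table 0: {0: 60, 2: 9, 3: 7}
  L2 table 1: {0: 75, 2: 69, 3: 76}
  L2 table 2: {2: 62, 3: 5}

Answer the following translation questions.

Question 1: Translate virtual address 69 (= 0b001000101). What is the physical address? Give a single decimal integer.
Answer: 965

Derivation:
vaddr = 69 = 0b001000101
Split: l1_idx=1, l2_idx=0, offset=5
L1[1] = 0
L2[0][0] = 60
paddr = 60 * 16 + 5 = 965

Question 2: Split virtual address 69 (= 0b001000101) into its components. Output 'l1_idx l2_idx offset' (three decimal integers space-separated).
vaddr = 69 = 0b001000101
  top 3 bits -> l1_idx = 1
  next 2 bits -> l2_idx = 0
  bottom 4 bits -> offset = 5

Answer: 1 0 5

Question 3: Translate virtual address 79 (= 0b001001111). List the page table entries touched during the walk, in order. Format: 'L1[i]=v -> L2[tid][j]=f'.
vaddr = 79 = 0b001001111
Split: l1_idx=1, l2_idx=0, offset=15

Answer: L1[1]=0 -> L2[0][0]=60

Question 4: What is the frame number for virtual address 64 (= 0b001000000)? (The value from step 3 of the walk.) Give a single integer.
vaddr = 64: l1_idx=1, l2_idx=0
L1[1] = 0; L2[0][0] = 60

Answer: 60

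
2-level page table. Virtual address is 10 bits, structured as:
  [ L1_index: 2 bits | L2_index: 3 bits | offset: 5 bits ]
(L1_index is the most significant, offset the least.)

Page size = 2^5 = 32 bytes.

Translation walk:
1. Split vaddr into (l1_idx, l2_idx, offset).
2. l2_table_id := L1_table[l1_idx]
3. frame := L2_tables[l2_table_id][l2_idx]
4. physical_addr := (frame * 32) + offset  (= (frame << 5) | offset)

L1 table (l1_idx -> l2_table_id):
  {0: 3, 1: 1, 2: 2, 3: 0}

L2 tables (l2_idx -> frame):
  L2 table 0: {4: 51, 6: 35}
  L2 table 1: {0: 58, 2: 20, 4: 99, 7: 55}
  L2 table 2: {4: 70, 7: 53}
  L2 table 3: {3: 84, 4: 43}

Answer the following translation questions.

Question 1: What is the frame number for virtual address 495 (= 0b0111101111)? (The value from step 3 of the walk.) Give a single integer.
Answer: 55

Derivation:
vaddr = 495: l1_idx=1, l2_idx=7
L1[1] = 1; L2[1][7] = 55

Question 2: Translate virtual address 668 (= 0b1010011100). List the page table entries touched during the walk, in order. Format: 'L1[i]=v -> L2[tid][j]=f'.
vaddr = 668 = 0b1010011100
Split: l1_idx=2, l2_idx=4, offset=28

Answer: L1[2]=2 -> L2[2][4]=70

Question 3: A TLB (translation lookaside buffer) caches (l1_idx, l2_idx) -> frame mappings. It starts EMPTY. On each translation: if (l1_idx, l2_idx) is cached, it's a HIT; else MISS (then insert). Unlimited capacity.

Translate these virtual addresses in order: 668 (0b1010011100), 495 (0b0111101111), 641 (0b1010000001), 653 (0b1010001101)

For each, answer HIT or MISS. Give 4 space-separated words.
vaddr=668: (2,4) not in TLB -> MISS, insert
vaddr=495: (1,7) not in TLB -> MISS, insert
vaddr=641: (2,4) in TLB -> HIT
vaddr=653: (2,4) in TLB -> HIT

Answer: MISS MISS HIT HIT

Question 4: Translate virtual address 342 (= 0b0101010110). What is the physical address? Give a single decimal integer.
Answer: 662

Derivation:
vaddr = 342 = 0b0101010110
Split: l1_idx=1, l2_idx=2, offset=22
L1[1] = 1
L2[1][2] = 20
paddr = 20 * 32 + 22 = 662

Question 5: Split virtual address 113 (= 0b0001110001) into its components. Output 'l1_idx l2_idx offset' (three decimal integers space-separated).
Answer: 0 3 17

Derivation:
vaddr = 113 = 0b0001110001
  top 2 bits -> l1_idx = 0
  next 3 bits -> l2_idx = 3
  bottom 5 bits -> offset = 17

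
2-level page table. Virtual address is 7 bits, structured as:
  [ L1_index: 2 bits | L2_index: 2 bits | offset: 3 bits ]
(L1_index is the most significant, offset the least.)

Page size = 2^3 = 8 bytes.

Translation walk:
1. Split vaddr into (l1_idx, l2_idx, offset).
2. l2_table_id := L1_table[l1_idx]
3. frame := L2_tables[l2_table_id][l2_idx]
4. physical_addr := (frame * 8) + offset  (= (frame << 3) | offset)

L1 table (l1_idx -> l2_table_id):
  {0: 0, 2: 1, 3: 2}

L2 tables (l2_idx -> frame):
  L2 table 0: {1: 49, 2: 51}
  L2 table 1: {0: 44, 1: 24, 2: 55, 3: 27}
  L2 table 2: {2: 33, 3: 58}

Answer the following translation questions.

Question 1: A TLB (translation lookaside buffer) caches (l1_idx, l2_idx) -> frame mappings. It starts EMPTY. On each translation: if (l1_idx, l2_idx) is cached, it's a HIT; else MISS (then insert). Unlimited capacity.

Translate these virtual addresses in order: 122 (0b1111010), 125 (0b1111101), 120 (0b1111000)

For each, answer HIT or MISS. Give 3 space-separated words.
vaddr=122: (3,3) not in TLB -> MISS, insert
vaddr=125: (3,3) in TLB -> HIT
vaddr=120: (3,3) in TLB -> HIT

Answer: MISS HIT HIT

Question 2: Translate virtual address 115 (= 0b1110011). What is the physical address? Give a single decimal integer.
vaddr = 115 = 0b1110011
Split: l1_idx=3, l2_idx=2, offset=3
L1[3] = 2
L2[2][2] = 33
paddr = 33 * 8 + 3 = 267

Answer: 267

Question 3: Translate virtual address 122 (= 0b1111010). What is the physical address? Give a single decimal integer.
vaddr = 122 = 0b1111010
Split: l1_idx=3, l2_idx=3, offset=2
L1[3] = 2
L2[2][3] = 58
paddr = 58 * 8 + 2 = 466

Answer: 466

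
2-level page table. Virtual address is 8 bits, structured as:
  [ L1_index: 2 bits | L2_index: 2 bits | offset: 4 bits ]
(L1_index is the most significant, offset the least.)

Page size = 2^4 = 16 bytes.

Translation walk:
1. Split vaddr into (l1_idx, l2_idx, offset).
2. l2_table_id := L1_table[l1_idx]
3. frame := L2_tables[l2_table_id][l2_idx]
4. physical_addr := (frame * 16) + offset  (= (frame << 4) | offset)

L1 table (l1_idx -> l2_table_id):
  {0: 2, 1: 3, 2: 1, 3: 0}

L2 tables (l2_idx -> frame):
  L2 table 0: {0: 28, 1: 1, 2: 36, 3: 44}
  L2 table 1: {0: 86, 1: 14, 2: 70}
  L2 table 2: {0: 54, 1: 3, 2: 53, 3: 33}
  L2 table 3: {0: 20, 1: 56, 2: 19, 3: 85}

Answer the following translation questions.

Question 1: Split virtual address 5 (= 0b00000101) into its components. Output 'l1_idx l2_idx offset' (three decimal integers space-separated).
vaddr = 5 = 0b00000101
  top 2 bits -> l1_idx = 0
  next 2 bits -> l2_idx = 0
  bottom 4 bits -> offset = 5

Answer: 0 0 5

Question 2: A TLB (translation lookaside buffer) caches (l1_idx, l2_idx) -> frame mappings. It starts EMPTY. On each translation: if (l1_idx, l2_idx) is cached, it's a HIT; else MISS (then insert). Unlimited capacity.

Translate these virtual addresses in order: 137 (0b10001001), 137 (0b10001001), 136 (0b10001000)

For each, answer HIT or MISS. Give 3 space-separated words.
vaddr=137: (2,0) not in TLB -> MISS, insert
vaddr=137: (2,0) in TLB -> HIT
vaddr=136: (2,0) in TLB -> HIT

Answer: MISS HIT HIT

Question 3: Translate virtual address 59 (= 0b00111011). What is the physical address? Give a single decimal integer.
vaddr = 59 = 0b00111011
Split: l1_idx=0, l2_idx=3, offset=11
L1[0] = 2
L2[2][3] = 33
paddr = 33 * 16 + 11 = 539

Answer: 539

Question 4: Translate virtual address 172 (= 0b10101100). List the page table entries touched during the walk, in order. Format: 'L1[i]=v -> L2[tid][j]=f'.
Answer: L1[2]=1 -> L2[1][2]=70

Derivation:
vaddr = 172 = 0b10101100
Split: l1_idx=2, l2_idx=2, offset=12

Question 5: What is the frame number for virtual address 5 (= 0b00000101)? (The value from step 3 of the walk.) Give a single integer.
vaddr = 5: l1_idx=0, l2_idx=0
L1[0] = 2; L2[2][0] = 54

Answer: 54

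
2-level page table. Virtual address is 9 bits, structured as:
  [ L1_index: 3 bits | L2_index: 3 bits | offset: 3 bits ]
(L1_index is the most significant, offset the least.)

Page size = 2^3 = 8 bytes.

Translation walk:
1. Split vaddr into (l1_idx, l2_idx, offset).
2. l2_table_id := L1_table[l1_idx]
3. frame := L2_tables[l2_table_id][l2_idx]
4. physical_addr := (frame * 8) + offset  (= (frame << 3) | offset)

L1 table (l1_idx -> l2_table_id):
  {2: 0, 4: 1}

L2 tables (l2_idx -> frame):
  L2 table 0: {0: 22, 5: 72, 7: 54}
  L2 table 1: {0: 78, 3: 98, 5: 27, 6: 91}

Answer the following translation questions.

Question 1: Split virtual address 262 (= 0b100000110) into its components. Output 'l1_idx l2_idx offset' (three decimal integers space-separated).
Answer: 4 0 6

Derivation:
vaddr = 262 = 0b100000110
  top 3 bits -> l1_idx = 4
  next 3 bits -> l2_idx = 0
  bottom 3 bits -> offset = 6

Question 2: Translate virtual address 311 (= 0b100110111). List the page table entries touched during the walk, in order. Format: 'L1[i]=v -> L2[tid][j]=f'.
Answer: L1[4]=1 -> L2[1][6]=91

Derivation:
vaddr = 311 = 0b100110111
Split: l1_idx=4, l2_idx=6, offset=7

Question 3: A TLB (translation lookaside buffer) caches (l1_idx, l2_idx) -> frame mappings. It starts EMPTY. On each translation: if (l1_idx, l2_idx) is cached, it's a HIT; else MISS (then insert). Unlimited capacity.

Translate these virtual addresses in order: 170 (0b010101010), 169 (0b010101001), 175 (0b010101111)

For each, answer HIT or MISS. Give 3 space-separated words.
vaddr=170: (2,5) not in TLB -> MISS, insert
vaddr=169: (2,5) in TLB -> HIT
vaddr=175: (2,5) in TLB -> HIT

Answer: MISS HIT HIT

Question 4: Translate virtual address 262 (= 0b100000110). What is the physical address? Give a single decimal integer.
vaddr = 262 = 0b100000110
Split: l1_idx=4, l2_idx=0, offset=6
L1[4] = 1
L2[1][0] = 78
paddr = 78 * 8 + 6 = 630

Answer: 630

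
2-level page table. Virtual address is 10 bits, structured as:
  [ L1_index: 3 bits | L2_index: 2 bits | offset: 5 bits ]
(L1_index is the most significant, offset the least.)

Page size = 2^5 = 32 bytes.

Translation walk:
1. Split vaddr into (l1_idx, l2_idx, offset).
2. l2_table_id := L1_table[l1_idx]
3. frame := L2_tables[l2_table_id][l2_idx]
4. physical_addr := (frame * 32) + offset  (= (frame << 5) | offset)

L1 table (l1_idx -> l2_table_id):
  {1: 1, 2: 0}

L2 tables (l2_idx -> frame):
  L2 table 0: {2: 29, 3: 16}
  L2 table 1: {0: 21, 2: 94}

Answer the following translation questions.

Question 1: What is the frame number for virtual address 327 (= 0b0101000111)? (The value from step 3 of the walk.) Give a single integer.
vaddr = 327: l1_idx=2, l2_idx=2
L1[2] = 0; L2[0][2] = 29

Answer: 29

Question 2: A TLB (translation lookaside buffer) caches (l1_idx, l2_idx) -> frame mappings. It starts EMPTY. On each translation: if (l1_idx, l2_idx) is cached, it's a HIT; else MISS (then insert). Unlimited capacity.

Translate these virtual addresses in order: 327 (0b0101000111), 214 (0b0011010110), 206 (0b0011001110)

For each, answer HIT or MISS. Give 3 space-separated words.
vaddr=327: (2,2) not in TLB -> MISS, insert
vaddr=214: (1,2) not in TLB -> MISS, insert
vaddr=206: (1,2) in TLB -> HIT

Answer: MISS MISS HIT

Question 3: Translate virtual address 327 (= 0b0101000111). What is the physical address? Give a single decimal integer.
Answer: 935

Derivation:
vaddr = 327 = 0b0101000111
Split: l1_idx=2, l2_idx=2, offset=7
L1[2] = 0
L2[0][2] = 29
paddr = 29 * 32 + 7 = 935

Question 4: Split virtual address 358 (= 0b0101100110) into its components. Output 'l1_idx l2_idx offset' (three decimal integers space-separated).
vaddr = 358 = 0b0101100110
  top 3 bits -> l1_idx = 2
  next 2 bits -> l2_idx = 3
  bottom 5 bits -> offset = 6

Answer: 2 3 6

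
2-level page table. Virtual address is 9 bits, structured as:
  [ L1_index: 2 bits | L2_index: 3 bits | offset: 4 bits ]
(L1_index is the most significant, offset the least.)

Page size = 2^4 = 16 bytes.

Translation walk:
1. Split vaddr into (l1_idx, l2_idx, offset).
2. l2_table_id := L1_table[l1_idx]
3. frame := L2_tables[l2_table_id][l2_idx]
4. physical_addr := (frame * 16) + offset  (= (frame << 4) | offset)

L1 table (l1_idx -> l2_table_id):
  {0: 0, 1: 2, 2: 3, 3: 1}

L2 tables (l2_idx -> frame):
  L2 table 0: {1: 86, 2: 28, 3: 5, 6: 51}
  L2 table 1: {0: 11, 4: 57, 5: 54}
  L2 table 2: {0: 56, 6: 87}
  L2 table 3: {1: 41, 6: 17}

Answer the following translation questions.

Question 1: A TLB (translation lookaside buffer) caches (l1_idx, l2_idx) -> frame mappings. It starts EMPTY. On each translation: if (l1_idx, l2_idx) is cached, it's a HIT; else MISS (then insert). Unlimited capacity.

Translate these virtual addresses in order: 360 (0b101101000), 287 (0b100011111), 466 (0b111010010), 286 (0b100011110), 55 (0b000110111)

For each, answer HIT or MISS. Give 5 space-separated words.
Answer: MISS MISS MISS HIT MISS

Derivation:
vaddr=360: (2,6) not in TLB -> MISS, insert
vaddr=287: (2,1) not in TLB -> MISS, insert
vaddr=466: (3,5) not in TLB -> MISS, insert
vaddr=286: (2,1) in TLB -> HIT
vaddr=55: (0,3) not in TLB -> MISS, insert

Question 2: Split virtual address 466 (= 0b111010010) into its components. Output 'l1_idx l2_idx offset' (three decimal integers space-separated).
vaddr = 466 = 0b111010010
  top 2 bits -> l1_idx = 3
  next 3 bits -> l2_idx = 5
  bottom 4 bits -> offset = 2

Answer: 3 5 2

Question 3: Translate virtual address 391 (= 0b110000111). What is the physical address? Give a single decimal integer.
Answer: 183

Derivation:
vaddr = 391 = 0b110000111
Split: l1_idx=3, l2_idx=0, offset=7
L1[3] = 1
L2[1][0] = 11
paddr = 11 * 16 + 7 = 183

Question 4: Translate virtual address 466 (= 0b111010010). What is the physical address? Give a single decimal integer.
vaddr = 466 = 0b111010010
Split: l1_idx=3, l2_idx=5, offset=2
L1[3] = 1
L2[1][5] = 54
paddr = 54 * 16 + 2 = 866

Answer: 866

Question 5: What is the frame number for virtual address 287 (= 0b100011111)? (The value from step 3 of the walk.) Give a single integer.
vaddr = 287: l1_idx=2, l2_idx=1
L1[2] = 3; L2[3][1] = 41

Answer: 41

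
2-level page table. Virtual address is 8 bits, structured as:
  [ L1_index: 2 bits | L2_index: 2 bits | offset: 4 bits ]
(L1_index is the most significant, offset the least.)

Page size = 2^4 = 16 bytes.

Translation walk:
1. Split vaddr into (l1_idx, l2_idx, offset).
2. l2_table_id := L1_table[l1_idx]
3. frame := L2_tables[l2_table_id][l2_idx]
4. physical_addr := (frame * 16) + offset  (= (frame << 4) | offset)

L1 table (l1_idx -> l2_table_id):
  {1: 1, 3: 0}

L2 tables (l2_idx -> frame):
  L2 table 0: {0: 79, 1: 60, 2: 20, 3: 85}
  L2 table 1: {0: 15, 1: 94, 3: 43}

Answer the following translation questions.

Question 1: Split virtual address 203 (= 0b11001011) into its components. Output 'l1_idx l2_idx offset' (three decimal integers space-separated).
vaddr = 203 = 0b11001011
  top 2 bits -> l1_idx = 3
  next 2 bits -> l2_idx = 0
  bottom 4 bits -> offset = 11

Answer: 3 0 11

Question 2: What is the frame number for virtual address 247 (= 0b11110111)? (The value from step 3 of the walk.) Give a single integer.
Answer: 85

Derivation:
vaddr = 247: l1_idx=3, l2_idx=3
L1[3] = 0; L2[0][3] = 85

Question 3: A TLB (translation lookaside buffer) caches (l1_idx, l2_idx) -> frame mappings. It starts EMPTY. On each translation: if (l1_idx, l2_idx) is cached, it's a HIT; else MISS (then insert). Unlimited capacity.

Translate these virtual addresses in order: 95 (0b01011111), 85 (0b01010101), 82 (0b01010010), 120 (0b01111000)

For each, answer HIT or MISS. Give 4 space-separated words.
Answer: MISS HIT HIT MISS

Derivation:
vaddr=95: (1,1) not in TLB -> MISS, insert
vaddr=85: (1,1) in TLB -> HIT
vaddr=82: (1,1) in TLB -> HIT
vaddr=120: (1,3) not in TLB -> MISS, insert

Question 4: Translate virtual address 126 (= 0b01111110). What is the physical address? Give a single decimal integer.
vaddr = 126 = 0b01111110
Split: l1_idx=1, l2_idx=3, offset=14
L1[1] = 1
L2[1][3] = 43
paddr = 43 * 16 + 14 = 702

Answer: 702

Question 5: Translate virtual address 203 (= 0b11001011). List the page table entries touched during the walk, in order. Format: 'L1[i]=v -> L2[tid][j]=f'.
Answer: L1[3]=0 -> L2[0][0]=79

Derivation:
vaddr = 203 = 0b11001011
Split: l1_idx=3, l2_idx=0, offset=11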